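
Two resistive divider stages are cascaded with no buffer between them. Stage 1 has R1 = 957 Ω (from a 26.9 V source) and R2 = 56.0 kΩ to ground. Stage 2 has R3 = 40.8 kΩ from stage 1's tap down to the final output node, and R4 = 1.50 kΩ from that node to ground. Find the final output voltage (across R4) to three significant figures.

Stage 2 presents R3+R4 = 42300 Ω as a load on stage 1's tap.
Stage 1's lower leg becomes R2‖(R3+R4) = 24100 Ω, so V_mid = 26.9 × 24100/25050 = 25.87 V.
Stage 2 is itself unloaded: V_out = V_mid × R4/(R3+R4) = 25.87 × 1500/42300 = 0.917 V.

V_out ≈ 0.917 V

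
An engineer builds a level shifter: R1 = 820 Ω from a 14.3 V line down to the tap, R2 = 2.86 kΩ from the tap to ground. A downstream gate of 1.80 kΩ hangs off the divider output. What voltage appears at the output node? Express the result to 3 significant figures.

The load sits in parallel with R2: R2‖R_L = (2860 × 1800) / (2860 + 1800) = 1105 Ω.
V_out = 14.3 × 1105 / (820 + 1105) = 14.3 × 1105/1925 = 8.21 V.
(Unloaded it would have been 11.1 V.)

V_out ≈ 8.21 V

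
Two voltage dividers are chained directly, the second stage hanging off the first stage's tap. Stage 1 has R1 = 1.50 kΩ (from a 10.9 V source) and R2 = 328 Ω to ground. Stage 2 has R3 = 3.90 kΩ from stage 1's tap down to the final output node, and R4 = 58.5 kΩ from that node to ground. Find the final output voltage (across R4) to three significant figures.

V_out ≈ 1.83 V

Stage 2 presents R3+R4 = 62400 Ω as a load on stage 1's tap.
Stage 1's lower leg becomes R2‖(R3+R4) = 326.3 Ω, so V_mid = 10.9 × 326.3/1826 = 1.947 V.
Stage 2 is itself unloaded: V_out = V_mid × R4/(R3+R4) = 1.947 × 58500/62400 = 1.83 V.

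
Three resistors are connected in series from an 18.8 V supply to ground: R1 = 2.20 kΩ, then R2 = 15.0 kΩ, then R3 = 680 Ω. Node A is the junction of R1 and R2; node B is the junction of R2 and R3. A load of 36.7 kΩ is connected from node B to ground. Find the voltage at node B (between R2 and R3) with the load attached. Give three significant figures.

V ≈ 0.702 V

At node B, R3 is in parallel with the load: R3‖R_L = 667.6 Ω.
Below node A the resistance is R2 + (R3‖R_L) = 15670 Ω, so V_A = 18.8 × 15670/17870 = 16.49 V.
Then V_B = V_A × (R3‖R_L)/(R2 + R3‖R_L) = 16.49 × 667.6/15670 = 0.702 V.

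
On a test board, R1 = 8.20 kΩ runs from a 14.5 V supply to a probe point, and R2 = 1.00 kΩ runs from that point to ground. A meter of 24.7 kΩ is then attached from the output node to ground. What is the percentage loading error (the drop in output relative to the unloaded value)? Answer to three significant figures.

3.48 %

The divider's output (Thévenin) resistance is R1‖R2 = 0.8913 kΩ.
Fractional drop under load = R_th/(R_th + R_L) = 0.8913 / (0.8913 + 24.7) = 0.03483.
So the output falls by 3.48 %.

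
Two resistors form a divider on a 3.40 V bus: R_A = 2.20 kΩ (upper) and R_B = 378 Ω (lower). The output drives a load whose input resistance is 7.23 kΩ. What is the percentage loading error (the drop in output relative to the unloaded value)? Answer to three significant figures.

The divider's output (Thévenin) resistance is R_A‖R_B = 322.6 Ω.
Fractional drop under load = R_th/(R_th + R_L) = 322.6 / (322.6 + 7230) = 0.04271.
So the output falls by 4.27 %.

4.27 %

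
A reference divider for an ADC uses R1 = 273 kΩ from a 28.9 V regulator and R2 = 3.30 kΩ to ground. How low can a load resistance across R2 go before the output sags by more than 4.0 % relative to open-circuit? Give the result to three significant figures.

Output resistance R_th = R1‖R2 = (273 × 3.30)/276.3 = 3.261 kΩ.
The fractional drop is R_th/(R_th + R_L); requiring this ≤ 0.0400 gives R_L ≥ R_th(1/0.0400 − 1) = 3.261 × 24.00 = 78.3 kΩ.

R_L(min) ≈ 78.3 kΩ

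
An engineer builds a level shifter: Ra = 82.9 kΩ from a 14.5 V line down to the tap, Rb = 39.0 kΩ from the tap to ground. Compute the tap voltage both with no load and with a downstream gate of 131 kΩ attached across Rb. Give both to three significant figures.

Open-circuit: V = 14.5 × 39.0/(82.9 + 39.0) = 4.64 V.
With the load, Rb becomes Rb‖R_L = 30.05 kΩ, so V = 14.5 × 30.05/113.0 = 3.86 V.

Unloaded: 4.64 V; loaded: 3.86 V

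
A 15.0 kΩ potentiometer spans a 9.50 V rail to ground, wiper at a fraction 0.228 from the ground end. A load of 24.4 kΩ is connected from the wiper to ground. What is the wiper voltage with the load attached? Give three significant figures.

V ≈ 1.95 V

The wiper splits the pot into (1−α)R = 11.58 kΩ above and αR = 3.420 kΩ below.
Lower section ‖ load = 3.000 kΩ.
V_wiper = 9.50 × 3.000/(11.58 + 3.000) = 1.95 V.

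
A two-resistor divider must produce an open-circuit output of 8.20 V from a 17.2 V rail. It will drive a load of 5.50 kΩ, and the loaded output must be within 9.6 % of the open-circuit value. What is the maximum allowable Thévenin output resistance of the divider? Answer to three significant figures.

Loading drop = R_th/(R_th + R_L) ≤ 0.0960, so R_th ≤ R_L · ε/(1−ε) = 5.50 kΩ × 0.0960/0.9040 = 584 Ω.
(Any R1, R2 with R2/(R1+R2) = 0.477 and R1‖R2 ≤ 584 Ω will meet the spec.)

R_th ≤ 584 Ω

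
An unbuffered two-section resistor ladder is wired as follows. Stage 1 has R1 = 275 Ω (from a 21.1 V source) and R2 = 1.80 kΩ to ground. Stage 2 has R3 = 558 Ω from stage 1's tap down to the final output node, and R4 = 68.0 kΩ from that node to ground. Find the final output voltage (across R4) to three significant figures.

Stage 2 presents R3+R4 = 68560 Ω as a load on stage 1's tap.
Stage 1's lower leg becomes R2‖(R3+R4) = 1754 Ω, so V_mid = 21.1 × 1754/2029 = 18.24 V.
Stage 2 is itself unloaded: V_out = V_mid × R4/(R3+R4) = 18.24 × 68000/68560 = 18.1 V.

V_out ≈ 18.1 V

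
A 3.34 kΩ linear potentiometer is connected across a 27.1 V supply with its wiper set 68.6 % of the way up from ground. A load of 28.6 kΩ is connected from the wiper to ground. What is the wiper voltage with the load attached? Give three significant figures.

V ≈ 18.1 V

The wiper splits the pot into (1−α)R = 1.049 kΩ above and αR = 2.291 kΩ below.
Lower section ‖ load = 2.121 kΩ.
V_wiper = 27.1 × 2.121/(1.049 + 2.121) = 18.1 V.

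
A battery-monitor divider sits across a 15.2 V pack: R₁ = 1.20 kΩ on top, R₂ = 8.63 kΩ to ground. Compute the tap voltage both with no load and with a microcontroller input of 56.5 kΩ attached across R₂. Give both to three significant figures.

Open-circuit: V = 15.2 × 8.63/(1.20 + 8.63) = 13.3 V.
With the load, R₂ becomes R₂‖R_L = 7.486 kΩ, so V = 15.2 × 7.486/8.686 = 13.1 V.

Unloaded: 13.3 V; loaded: 13.1 V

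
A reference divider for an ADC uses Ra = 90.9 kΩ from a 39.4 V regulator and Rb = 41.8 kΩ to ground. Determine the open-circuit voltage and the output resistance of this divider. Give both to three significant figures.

V_th = 12.4 V, R_th = 28.6 kΩ

V_th is the open-circuit tap voltage: 39.4 × 41.8/(90.9 + 41.8) = 12.4 V.
With the supply zeroed, Ra and Rb appear in parallel from the tap: R_th = Ra‖Rb = (90.9 × 41.8)/132.7 = 28.6 kΩ.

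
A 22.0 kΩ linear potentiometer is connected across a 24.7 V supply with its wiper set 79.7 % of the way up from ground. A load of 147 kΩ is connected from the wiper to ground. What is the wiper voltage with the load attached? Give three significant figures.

The wiper splits the pot into (1−α)R = 4.466 kΩ above and αR = 17.53 kΩ below.
Lower section ‖ load = 15.67 kΩ.
V_wiper = 24.7 × 15.67/(4.466 + 15.67) = 19.2 V.

V ≈ 19.2 V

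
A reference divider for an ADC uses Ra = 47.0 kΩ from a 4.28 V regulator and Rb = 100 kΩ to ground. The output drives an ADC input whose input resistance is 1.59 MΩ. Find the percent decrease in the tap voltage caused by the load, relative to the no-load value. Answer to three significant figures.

1.97 %

The divider's output (Thévenin) resistance is Ra‖Rb = 31.97 kΩ.
Fractional drop under load = R_th/(R_th + R_L) = 31.97 / (31.97 + 1590) = 0.01971.
So the output falls by 1.97 %.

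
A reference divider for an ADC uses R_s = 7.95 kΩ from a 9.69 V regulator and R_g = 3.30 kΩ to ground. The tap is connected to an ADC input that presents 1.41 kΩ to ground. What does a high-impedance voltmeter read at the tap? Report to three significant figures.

V_out ≈ 1.07 V

The load sits in parallel with R_g: R_g‖R_L = (3.30 × 1.41) / (3.30 + 1.41) = 0.9879 kΩ.
V_out = 9.69 × 0.9879 / (7.95 + 0.9879) = 9.69 × 0.9879/8.938 = 1.07 V.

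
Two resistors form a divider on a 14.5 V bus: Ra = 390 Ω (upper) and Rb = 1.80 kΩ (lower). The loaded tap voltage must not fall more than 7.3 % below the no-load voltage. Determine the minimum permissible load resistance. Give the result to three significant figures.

R_L(min) ≈ 4.07 kΩ

Output resistance R_th = Ra‖Rb = (390 × 1800)/2190 = 320.5 Ω.
The fractional drop is R_th/(R_th + R_L); requiring this ≤ 0.0730 gives R_L ≥ R_th(1/0.0730 − 1) = 320.5 × 12.70 = 4.07 kΩ.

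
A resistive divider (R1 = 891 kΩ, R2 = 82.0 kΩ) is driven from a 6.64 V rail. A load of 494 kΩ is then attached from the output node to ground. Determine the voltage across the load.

The load sits in parallel with R2: R2‖R_L = (82.0 × 494) / (82.0 + 494) = 70.33 kΩ.
V_out = 6.64 × 70.33 / (891 + 70.33) = 6.64 × 70.33/961.3 = 0.486 V.
(Unloaded it would have been 0.560 V.)

V_out ≈ 0.486 V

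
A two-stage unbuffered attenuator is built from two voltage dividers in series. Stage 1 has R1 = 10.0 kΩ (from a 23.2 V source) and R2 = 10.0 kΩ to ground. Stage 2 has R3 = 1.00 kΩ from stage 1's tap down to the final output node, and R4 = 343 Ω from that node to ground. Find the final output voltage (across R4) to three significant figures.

Stage 2 presents R3+R4 = 1343 Ω as a load on stage 1's tap.
Stage 1's lower leg becomes R2‖(R3+R4) = 1184 Ω, so V_mid = 23.2 × 1184/11180 = 2.456 V.
Stage 2 is itself unloaded: V_out = V_mid × R4/(R3+R4) = 2.456 × 343/1343 = 0.627 V.

V_out ≈ 0.627 V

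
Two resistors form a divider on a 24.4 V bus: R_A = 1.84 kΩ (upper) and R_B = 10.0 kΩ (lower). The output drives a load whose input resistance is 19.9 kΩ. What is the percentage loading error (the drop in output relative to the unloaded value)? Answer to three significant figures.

7.24 %

The divider's output (Thévenin) resistance is R_A‖R_B = 1.554 kΩ.
Fractional drop under load = R_th/(R_th + R_L) = 1.554 / (1.554 + 19.9) = 0.07244.
So the output falls by 7.24 %.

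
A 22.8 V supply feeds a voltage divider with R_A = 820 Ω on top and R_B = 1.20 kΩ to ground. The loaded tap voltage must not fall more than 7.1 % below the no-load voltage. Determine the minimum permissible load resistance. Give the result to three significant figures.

Output resistance R_th = R_A‖R_B = (820 × 1200)/2020 = 487.1 Ω.
The fractional drop is R_th/(R_th + R_L); requiring this ≤ 0.0710 gives R_L ≥ R_th(1/0.0710 − 1) = 487.1 × 13.08 = 6.37 kΩ.

R_L(min) ≈ 6.37 kΩ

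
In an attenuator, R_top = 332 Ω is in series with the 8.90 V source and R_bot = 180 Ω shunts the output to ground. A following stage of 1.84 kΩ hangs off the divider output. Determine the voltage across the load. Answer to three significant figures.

The load sits in parallel with R_bot: R_bot‖R_L = (180 × 1840) / (180 + 1840) = 164.0 Ω.
V_out = 8.90 × 164.0 / (332 + 164.0) = 8.90 × 164.0/496.0 = 2.94 V.

V_out ≈ 2.94 V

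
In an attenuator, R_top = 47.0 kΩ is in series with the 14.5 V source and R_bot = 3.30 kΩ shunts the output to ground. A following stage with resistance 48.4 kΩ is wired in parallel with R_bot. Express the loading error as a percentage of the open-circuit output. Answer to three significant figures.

The divider's output (Thévenin) resistance is R_top‖R_bot = 3.083 kΩ.
Fractional drop under load = R_th/(R_th + R_L) = 3.083 / (3.083 + 48.4) = 0.05989.
So the output falls by 5.99 %.

5.99 %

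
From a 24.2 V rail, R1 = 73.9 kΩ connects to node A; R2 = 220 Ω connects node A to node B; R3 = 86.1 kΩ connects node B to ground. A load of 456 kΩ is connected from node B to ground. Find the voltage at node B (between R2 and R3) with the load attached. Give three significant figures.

V ≈ 12.0 V

At node B, R3 is in parallel with the load: R3‖R_L = 72430 Ω.
Below node A the resistance is R2 + (R3‖R_L) = 72650 Ω, so V_A = 24.2 × 72650/146500 = 12.00 V.
Then V_B = V_A × (R3‖R_L)/(R2 + R3‖R_L) = 12.00 × 72430/72650 = 12.0 V.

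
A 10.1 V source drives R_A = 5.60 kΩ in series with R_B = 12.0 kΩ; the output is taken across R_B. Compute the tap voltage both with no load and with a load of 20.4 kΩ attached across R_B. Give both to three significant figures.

Unloaded: 6.89 V; loaded: 5.80 V

Open-circuit: V = 10.1 × 12.0/(5.60 + 12.0) = 6.89 V.
With the load, R_B becomes R_B‖R_L = 7.556 kΩ, so V = 10.1 × 7.556/13.16 = 5.80 V.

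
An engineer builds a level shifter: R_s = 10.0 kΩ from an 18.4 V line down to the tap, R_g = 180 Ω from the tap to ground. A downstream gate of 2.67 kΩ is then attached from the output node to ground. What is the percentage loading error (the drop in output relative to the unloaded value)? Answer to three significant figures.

6.21 %

The divider's output (Thévenin) resistance is R_s‖R_g = 176.8 Ω.
Fractional drop under load = R_th/(R_th + R_L) = 176.8 / (176.8 + 2670) = 0.06211.
So the output falls by 6.21 %.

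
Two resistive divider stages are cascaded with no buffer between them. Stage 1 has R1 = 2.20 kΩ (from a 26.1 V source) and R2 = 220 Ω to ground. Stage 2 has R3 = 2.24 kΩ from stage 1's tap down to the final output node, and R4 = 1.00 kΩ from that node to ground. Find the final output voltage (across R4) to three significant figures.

Stage 2 presents R3+R4 = 3240 Ω as a load on stage 1's tap.
Stage 1's lower leg becomes R2‖(R3+R4) = 206.0 Ω, so V_mid = 26.1 × 206.0/2406 = 2.235 V.
Stage 2 is itself unloaded: V_out = V_mid × R4/(R3+R4) = 2.235 × 1000/3240 = 0.690 V.

V_out ≈ 0.690 V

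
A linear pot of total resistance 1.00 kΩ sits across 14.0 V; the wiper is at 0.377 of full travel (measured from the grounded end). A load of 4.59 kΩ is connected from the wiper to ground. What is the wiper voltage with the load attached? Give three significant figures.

The wiper splits the pot into (1−α)R = 623.0 Ω above and αR = 377.0 Ω below.
Lower section ‖ load = 348.4 Ω.
V_wiper = 14.0 × 348.4/(623.0 + 348.4) = 5.02 V.

V ≈ 5.02 V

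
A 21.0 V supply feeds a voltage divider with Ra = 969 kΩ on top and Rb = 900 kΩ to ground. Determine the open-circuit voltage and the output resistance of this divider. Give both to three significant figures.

V_th is the open-circuit tap voltage: 21.0 × 900/(969 + 900) = 10.1 V.
With the supply zeroed, Ra and Rb appear in parallel from the tap: R_th = Ra‖Rb = (969 × 900)/1869 = 467 kΩ.

V_th = 10.1 V, R_th = 467 kΩ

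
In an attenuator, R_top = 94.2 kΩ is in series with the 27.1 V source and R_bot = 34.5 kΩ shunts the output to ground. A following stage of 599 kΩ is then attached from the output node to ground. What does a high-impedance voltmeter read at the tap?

V_out ≈ 6.97 V

The load sits in parallel with R_bot: R_bot‖R_L = (34.5 × 599) / (34.5 + 599) = 32.62 kΩ.
V_out = 27.1 × 32.62 / (94.2 + 32.62) = 27.1 × 32.62/126.8 = 6.97 V.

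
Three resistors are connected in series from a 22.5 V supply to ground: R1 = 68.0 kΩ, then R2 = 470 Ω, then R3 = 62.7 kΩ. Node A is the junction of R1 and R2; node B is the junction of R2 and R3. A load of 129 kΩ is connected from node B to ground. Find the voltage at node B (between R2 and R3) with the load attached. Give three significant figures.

V ≈ 8.58 V

At node B, R3 is in parallel with the load: R3‖R_L = 42190 Ω.
Below node A the resistance is R2 + (R3‖R_L) = 42660 Ω, so V_A = 22.5 × 42660/110700 = 8.674 V.
Then V_B = V_A × (R3‖R_L)/(R2 + R3‖R_L) = 8.674 × 42190/42660 = 8.58 V.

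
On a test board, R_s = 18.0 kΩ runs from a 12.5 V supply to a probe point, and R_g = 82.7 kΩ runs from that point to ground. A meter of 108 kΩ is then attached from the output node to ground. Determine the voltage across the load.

V_out ≈ 9.03 V

The load sits in parallel with R_g: R_g‖R_L = (82.7 × 108) / (82.7 + 108) = 46.84 kΩ.
V_out = 12.5 × 46.84 / (18.0 + 46.84) = 12.5 × 46.84/64.84 = 9.03 V.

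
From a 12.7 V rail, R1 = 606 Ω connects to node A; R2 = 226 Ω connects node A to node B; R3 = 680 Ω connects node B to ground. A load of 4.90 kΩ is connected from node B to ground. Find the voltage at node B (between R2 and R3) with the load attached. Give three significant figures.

At node B, R3 is in parallel with the load: R3‖R_L = 597.1 Ω.
Below node A the resistance is R2 + (R3‖R_L) = 823.1 Ω, so V_A = 12.7 × 823.1/1429 = 7.315 V.
Then V_B = V_A × (R3‖R_L)/(R2 + R3‖R_L) = 7.315 × 597.1/823.1 = 5.31 V.

V ≈ 5.31 V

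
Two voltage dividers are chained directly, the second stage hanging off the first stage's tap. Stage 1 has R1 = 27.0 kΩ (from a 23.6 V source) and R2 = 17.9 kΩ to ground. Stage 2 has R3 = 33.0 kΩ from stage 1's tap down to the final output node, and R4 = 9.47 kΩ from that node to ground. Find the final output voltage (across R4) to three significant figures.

V_out ≈ 1.67 V

Stage 2 presents R3+R4 = 42.47 kΩ as a load on stage 1's tap.
Stage 1's lower leg becomes R2‖(R3+R4) = 12.59 kΩ, so V_mid = 23.6 × 12.59/39.59 = 7.506 V.
Stage 2 is itself unloaded: V_out = V_mid × R4/(R3+R4) = 7.506 × 9.47/42.47 = 1.67 V.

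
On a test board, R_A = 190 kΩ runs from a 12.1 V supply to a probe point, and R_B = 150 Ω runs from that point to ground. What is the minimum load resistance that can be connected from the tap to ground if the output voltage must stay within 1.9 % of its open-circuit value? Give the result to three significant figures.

R_L(min) ≈ 7.74 kΩ

Output resistance R_th = R_A‖R_B = (190000 × 150)/190200 = 149.9 Ω.
The fractional drop is R_th/(R_th + R_L); requiring this ≤ 0.0190 gives R_L ≥ R_th(1/0.0190 − 1) = 149.9 × 51.63 = 7.74 kΩ.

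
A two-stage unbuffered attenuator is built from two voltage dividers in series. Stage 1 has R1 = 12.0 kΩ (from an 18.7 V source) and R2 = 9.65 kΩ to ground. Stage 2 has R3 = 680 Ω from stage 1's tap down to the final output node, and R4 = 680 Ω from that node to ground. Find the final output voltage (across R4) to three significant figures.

V_out ≈ 0.845 V

Stage 2 presents R3+R4 = 1360 Ω as a load on stage 1's tap.
Stage 1's lower leg becomes R2‖(R3+R4) = 1192 Ω, so V_mid = 18.7 × 1192/13190 = 1.690 V.
Stage 2 is itself unloaded: V_out = V_mid × R4/(R3+R4) = 1.690 × 680/1360 = 0.845 V.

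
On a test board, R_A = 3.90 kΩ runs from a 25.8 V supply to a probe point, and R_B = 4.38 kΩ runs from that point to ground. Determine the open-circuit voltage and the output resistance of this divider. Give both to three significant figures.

V_th = 13.6 V, R_th = 2.06 kΩ

V_th is the open-circuit tap voltage: 25.8 × 4.38/(3.90 + 4.38) = 13.6 V.
With the supply zeroed, R_A and R_B appear in parallel from the tap: R_th = R_A‖R_B = (3.90 × 4.38)/8.280 = 2.06 kΩ.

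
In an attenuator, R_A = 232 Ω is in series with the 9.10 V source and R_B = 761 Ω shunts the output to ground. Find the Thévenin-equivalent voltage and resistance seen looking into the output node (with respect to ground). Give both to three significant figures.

V_th = 6.97 V, R_th = 178 Ω

V_th is the open-circuit tap voltage: 9.10 × 761/(232 + 761) = 6.97 V.
With the supply zeroed, R_A and R_B appear in parallel from the tap: R_th = R_A‖R_B = (232 × 761)/993.0 = 178 Ω.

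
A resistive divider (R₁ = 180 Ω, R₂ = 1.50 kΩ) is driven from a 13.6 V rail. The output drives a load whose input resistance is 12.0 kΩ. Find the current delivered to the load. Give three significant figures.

I_L ≈ 0.999 mA

R₂‖R_L = 1333 Ω; V_out = 13.6 × 1333/1513 = 11.98 V.
I_L = V_out / R_L = 11.98 / 12.0 kΩ = 0.999 mA.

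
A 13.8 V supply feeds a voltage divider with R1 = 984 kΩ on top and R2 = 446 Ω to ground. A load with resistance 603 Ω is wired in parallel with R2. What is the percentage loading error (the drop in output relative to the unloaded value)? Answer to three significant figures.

The divider's output (Thévenin) resistance is R1‖R2 = 445.8 Ω.
Fractional drop under load = R_th/(R_th + R_L) = 445.8 / (445.8 + 603) = 0.4251.
So the output falls by 42.5 %.

42.5 %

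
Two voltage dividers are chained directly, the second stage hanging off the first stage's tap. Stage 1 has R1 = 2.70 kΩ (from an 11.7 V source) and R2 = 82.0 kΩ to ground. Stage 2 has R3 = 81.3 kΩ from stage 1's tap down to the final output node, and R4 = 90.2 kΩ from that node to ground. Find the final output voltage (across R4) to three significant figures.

V_out ≈ 5.87 V

Stage 2 presents R3+R4 = 171.5 kΩ as a load on stage 1's tap.
Stage 1's lower leg becomes R2‖(R3+R4) = 55.48 kΩ, so V_mid = 11.7 × 55.48/58.18 = 11.16 V.
Stage 2 is itself unloaded: V_out = V_mid × R4/(R3+R4) = 11.16 × 90.2/171.5 = 5.87 V.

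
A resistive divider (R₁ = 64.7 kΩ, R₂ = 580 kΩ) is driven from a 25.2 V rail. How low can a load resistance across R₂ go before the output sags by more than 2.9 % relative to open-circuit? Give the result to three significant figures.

R_L(min) ≈ 1.95 MΩ

Output resistance R_th = R₁‖R₂ = (64.7 × 580)/644.7 = 58.21 kΩ.
The fractional drop is R_th/(R_th + R_L); requiring this ≤ 0.0290 gives R_L ≥ R_th(1/0.0290 − 1) = 58.21 × 33.48 = 1.95 MΩ.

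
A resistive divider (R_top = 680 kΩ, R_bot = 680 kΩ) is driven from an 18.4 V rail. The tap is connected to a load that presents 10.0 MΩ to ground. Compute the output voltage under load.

V_out ≈ 8.90 V

The load sits in parallel with R_bot: R_bot‖R_L = (680 × 10000) / (680 + 10000) = 636.7 kΩ.
V_out = 18.4 × 636.7 / (680 + 636.7) = 18.4 × 636.7/1317 = 8.90 V.
(Unloaded it would have been 9.20 V.)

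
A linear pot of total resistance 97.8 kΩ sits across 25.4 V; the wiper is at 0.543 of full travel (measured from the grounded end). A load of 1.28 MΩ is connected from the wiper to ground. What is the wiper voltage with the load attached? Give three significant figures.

V ≈ 13.5 V

The wiper splits the pot into (1−α)R = 44.69 kΩ above and αR = 53.11 kΩ below.
Lower section ‖ load = 50.99 kΩ.
V_wiper = 25.4 × 50.99/(44.69 + 50.99) = 13.5 V.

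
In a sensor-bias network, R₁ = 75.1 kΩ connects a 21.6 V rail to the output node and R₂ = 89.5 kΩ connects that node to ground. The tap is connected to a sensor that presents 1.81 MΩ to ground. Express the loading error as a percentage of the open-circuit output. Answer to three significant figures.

The divider's output (Thévenin) resistance is R₁‖R₂ = 40.84 kΩ.
Fractional drop under load = R_th/(R_th + R_L) = 40.84 / (40.84 + 1810) = 0.02206.
So the output falls by 2.21 %.

2.21 %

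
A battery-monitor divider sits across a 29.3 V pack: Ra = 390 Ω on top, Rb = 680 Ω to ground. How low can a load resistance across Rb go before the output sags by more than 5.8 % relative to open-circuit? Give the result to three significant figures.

R_L(min) ≈ 4.03 kΩ

Output resistance R_th = Ra‖Rb = (390 × 680)/1070 = 247.9 Ω.
The fractional drop is R_th/(R_th + R_L); requiring this ≤ 0.0580 gives R_L ≥ R_th(1/0.0580 − 1) = 247.9 × 16.24 = 4.03 kΩ.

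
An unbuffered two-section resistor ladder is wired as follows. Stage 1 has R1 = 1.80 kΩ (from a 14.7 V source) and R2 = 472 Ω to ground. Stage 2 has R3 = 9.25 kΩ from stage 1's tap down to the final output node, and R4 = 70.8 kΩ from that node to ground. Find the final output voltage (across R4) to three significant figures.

V_out ≈ 2.69 V

Stage 2 presents R3+R4 = 80050 Ω as a load on stage 1's tap.
Stage 1's lower leg becomes R2‖(R3+R4) = 469.2 Ω, so V_mid = 14.7 × 469.2/2269 = 3.040 V.
Stage 2 is itself unloaded: V_out = V_mid × R4/(R3+R4) = 3.040 × 70800/80050 = 2.69 V.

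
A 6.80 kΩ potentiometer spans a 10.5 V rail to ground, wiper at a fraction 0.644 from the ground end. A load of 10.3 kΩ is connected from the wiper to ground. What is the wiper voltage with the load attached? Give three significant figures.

V ≈ 5.87 V

The wiper splits the pot into (1−α)R = 2.421 kΩ above and αR = 4.379 kΩ below.
Lower section ‖ load = 3.073 kΩ.
V_wiper = 10.5 × 3.073/(2.421 + 3.073) = 5.87 V.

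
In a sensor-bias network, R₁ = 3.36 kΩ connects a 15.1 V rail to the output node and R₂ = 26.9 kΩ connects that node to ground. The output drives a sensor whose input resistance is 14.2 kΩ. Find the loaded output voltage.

The load sits in parallel with R₂: R₂‖R_L = (26.9 × 14.2) / (26.9 + 14.2) = 9.294 kΩ.
V_out = 15.1 × 9.294 / (3.36 + 9.294) = 15.1 × 9.294/12.65 = 11.1 V.

V_out ≈ 11.1 V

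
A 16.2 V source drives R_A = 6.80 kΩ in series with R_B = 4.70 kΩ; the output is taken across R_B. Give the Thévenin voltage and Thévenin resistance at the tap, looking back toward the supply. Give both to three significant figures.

V_th = 6.62 V, R_th = 2.78 kΩ

V_th is the open-circuit tap voltage: 16.2 × 4.70/(6.80 + 4.70) = 6.62 V.
With the supply zeroed, R_A and R_B appear in parallel from the tap: R_th = R_A‖R_B = (6.80 × 4.70)/11.50 = 2.78 kΩ.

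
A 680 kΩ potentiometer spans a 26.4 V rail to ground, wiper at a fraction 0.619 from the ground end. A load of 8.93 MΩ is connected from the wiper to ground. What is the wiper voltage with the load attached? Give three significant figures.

The wiper splits the pot into (1−α)R = 259.1 kΩ above and αR = 420.9 kΩ below.
Lower section ‖ load = 402.0 kΩ.
V_wiper = 26.4 × 402.0/(259.1 + 402.0) = 16.1 V.

V ≈ 16.1 V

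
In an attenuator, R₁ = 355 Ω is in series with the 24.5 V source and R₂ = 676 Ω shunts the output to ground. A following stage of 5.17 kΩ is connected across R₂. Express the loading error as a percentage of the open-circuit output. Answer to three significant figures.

4.31 %

The divider's output (Thévenin) resistance is R₁‖R₂ = 232.8 Ω.
Fractional drop under load = R_th/(R_th + R_L) = 232.8 / (232.8 + 5170) = 0.04308.
So the output falls by 4.31 %.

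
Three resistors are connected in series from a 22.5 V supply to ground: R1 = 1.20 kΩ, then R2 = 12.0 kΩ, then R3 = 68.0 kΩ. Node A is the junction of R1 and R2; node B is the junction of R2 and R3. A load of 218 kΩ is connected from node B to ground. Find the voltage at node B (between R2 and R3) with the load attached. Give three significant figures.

At node B, R3 is in parallel with the load: R3‖R_L = 51.83 kΩ.
Below node A the resistance is R2 + (R3‖R_L) = 63.83 kΩ, so V_A = 22.5 × 63.83/65.03 = 22.08 V.
Then V_B = V_A × (R3‖R_L)/(R2 + R3‖R_L) = 22.08 × 51.83/63.83 = 17.9 V.

V ≈ 17.9 V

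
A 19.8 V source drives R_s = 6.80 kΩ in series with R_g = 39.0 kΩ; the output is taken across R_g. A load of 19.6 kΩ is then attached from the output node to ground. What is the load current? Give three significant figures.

R_g‖R_L = 13.04 kΩ; V_out = 19.8 × 13.04/19.84 = 13.02 V.
I_L = V_out / R_L = 13.02 / 19.6 kΩ = 0.664 mA.

I_L ≈ 0.664 mA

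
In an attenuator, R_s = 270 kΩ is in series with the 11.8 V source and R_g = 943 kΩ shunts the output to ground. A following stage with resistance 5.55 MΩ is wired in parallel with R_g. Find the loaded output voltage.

The load sits in parallel with R_g: R_g‖R_L = (943 × 5550) / (943 + 5550) = 806.0 kΩ.
V_out = 11.8 × 806.0 / (270 + 806.0) = 11.8 × 806.0/1076 = 8.84 V.
(Unloaded it would have been 9.17 V.)

V_out ≈ 8.84 V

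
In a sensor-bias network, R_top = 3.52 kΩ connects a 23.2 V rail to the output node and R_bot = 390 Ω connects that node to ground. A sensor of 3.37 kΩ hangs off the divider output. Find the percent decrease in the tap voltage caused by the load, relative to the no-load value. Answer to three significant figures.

9.44 %

Unloaded V = 23.2 × 390/3910 = 2.3141 V.
Loaded: R_bot‖R_L = 349.5 Ω, giving V = 23.2 × 349.5/3870 = 2.0957 V.
Drop = (2.3141 − 2.0957) / 2.3141 = 9.44 %.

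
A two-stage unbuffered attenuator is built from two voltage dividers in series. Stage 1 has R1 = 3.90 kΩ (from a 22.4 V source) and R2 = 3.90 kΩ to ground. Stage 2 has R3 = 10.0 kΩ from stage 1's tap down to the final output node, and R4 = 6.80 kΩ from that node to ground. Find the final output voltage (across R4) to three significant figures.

V_out ≈ 4.06 V

Stage 2 presents R3+R4 = 16.80 kΩ as a load on stage 1's tap.
Stage 1's lower leg becomes R2‖(R3+R4) = 3.165 kΩ, so V_mid = 22.4 × 3.165/7.065 = 10.04 V.
Stage 2 is itself unloaded: V_out = V_mid × R4/(R3+R4) = 10.04 × 6.80/16.80 = 4.06 V.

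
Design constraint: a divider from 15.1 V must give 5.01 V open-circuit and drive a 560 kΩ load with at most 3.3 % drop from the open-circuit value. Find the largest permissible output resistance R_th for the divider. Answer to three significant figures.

Loading drop = R_th/(R_th + R_L) ≤ 0.0330, so R_th ≤ R_L · ε/(1−ε) = 560 kΩ × 0.0330/0.9670 = 19.1 kΩ.
(Any R1, R2 with R2/(R1+R2) = 0.332 and R1‖R2 ≤ 19.1 kΩ will meet the spec.)

R_th ≤ 19.1 kΩ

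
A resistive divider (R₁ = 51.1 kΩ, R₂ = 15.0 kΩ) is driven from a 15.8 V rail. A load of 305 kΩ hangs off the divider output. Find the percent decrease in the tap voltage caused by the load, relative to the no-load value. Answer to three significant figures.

The divider's output (Thévenin) resistance is R₁‖R₂ = 11.60 kΩ.
Fractional drop under load = R_th/(R_th + R_L) = 11.60 / (11.60 + 305) = 0.03663.
So the output falls by 3.66 %.

3.66 %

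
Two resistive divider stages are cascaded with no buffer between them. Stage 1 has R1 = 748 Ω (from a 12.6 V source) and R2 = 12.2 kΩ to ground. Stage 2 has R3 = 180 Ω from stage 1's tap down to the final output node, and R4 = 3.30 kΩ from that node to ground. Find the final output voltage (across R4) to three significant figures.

Stage 2 presents R3+R4 = 3480 Ω as a load on stage 1's tap.
Stage 1's lower leg becomes R2‖(R3+R4) = 2708 Ω, so V_mid = 12.6 × 2708/3456 = 9.873 V.
Stage 2 is itself unloaded: V_out = V_mid × R4/(R3+R4) = 9.873 × 3300/3480 = 9.36 V.

V_out ≈ 9.36 V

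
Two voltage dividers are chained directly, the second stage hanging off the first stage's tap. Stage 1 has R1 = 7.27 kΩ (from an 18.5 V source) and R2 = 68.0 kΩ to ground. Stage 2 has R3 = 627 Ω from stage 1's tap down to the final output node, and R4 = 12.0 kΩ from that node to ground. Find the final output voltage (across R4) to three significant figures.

Stage 2 presents R3+R4 = 12630 Ω as a load on stage 1's tap.
Stage 1's lower leg becomes R2‖(R3+R4) = 10650 Ω, so V_mid = 18.5 × 10650/17920 = 10.99 V.
Stage 2 is itself unloaded: V_out = V_mid × R4/(R3+R4) = 10.99 × 12000/12630 = 10.4 V.

V_out ≈ 10.4 V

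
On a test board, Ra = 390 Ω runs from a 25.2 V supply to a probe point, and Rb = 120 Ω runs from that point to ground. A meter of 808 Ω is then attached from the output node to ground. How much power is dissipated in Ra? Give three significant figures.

P ≈ 1010 mW

Total resistance from the source is Ra + (Rb‖R_L) = 494.5 Ω, so I = 25.2/494.5 Ω = 50.96 mA.
P = I²·Ra = (50.96 mA)² × 390 Ω = 1010 mW.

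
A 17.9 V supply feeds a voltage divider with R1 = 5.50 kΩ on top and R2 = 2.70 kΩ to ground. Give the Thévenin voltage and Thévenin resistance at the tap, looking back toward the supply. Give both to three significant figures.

V_th = 5.89 V, R_th = 1.81 kΩ

V_th is the open-circuit tap voltage: 17.9 × 2.70/(5.50 + 2.70) = 5.89 V.
With the supply zeroed, R1 and R2 appear in parallel from the tap: R_th = R1‖R2 = (5.50 × 2.70)/8.200 = 1.81 kΩ.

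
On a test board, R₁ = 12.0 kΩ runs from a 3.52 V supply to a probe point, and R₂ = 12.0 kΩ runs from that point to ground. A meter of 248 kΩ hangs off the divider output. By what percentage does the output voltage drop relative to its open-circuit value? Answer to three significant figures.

2.36 %

The divider's output (Thévenin) resistance is R₁‖R₂ = 6.000 kΩ.
Fractional drop under load = R_th/(R_th + R_L) = 6.000 / (6.000 + 248) = 0.02362.
So the output falls by 2.36 %.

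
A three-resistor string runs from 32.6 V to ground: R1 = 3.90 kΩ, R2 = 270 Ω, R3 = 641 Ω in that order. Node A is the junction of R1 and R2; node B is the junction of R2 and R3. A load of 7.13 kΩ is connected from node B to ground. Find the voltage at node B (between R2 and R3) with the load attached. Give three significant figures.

At node B, R3 is in parallel with the load: R3‖R_L = 588.1 Ω.
Below node A the resistance is R2 + (R3‖R_L) = 858.1 Ω, so V_A = 32.6 × 858.1/4758 = 5.879 V.
Then V_B = V_A × (R3‖R_L)/(R2 + R3‖R_L) = 5.879 × 588.1/858.1 = 4.03 V.

V ≈ 4.03 V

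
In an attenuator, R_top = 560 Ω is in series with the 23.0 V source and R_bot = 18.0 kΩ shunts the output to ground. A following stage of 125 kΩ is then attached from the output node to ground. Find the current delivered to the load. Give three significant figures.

R_bot‖R_L = 15730 Ω; V_out = 23.0 × 15730/16290 = 22.21 V.
I_L = V_out / R_L = 22.21 / 125 kΩ = 0.178 mA.

I_L ≈ 0.178 mA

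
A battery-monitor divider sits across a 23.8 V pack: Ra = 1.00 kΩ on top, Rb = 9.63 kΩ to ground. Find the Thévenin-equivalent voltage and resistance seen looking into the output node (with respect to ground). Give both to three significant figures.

V_th is the open-circuit tap voltage: 23.8 × 9.63/(1.00 + 9.63) = 21.6 V.
With the supply zeroed, Ra and Rb appear in parallel from the tap: R_th = Ra‖Rb = (1.00 × 9.63)/10.63 = 906 Ω.

V_th = 21.6 V, R_th = 906 Ω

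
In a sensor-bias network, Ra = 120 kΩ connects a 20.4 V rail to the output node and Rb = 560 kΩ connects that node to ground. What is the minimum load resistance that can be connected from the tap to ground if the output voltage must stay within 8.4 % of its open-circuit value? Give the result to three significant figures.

Output resistance R_th = Ra‖Rb = (120 × 560)/680.0 = 98.82 kΩ.
The fractional drop is R_th/(R_th + R_L); requiring this ≤ 0.0840 gives R_L ≥ R_th(1/0.0840 − 1) = 98.82 × 10.90 = 1.08 MΩ.

R_L(min) ≈ 1.08 MΩ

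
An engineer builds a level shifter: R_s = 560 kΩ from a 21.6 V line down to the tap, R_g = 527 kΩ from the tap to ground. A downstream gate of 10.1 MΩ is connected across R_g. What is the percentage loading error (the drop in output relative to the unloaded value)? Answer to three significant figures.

2.62 %

The divider's output (Thévenin) resistance is R_s‖R_g = 271.5 kΩ.
Fractional drop under load = R_th/(R_th + R_L) = 271.5 / (271.5 + 10100) = 0.02618.
So the output falls by 2.62 %.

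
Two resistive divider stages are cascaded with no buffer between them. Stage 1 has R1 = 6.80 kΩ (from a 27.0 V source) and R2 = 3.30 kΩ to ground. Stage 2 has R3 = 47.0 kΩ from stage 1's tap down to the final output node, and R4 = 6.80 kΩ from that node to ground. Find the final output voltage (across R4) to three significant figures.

Stage 2 presents R3+R4 = 53.80 kΩ as a load on stage 1's tap.
Stage 1's lower leg becomes R2‖(R3+R4) = 3.109 kΩ, so V_mid = 27.0 × 3.109/9.909 = 8.472 V.
Stage 2 is itself unloaded: V_out = V_mid × R4/(R3+R4) = 8.472 × 6.80/53.80 = 1.07 V.

V_out ≈ 1.07 V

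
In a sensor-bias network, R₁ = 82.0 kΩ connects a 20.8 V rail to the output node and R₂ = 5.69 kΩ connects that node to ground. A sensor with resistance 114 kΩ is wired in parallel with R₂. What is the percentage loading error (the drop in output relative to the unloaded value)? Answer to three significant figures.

4.46 %

The divider's output (Thévenin) resistance is R₁‖R₂ = 5.321 kΩ.
Fractional drop under load = R_th/(R_th + R_L) = 5.321 / (5.321 + 114) = 0.04459.
So the output falls by 4.46 %.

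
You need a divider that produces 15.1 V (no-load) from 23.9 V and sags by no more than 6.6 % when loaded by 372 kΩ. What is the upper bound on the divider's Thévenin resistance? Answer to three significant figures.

Loading drop = R_th/(R_th + R_L) ≤ 0.0660, so R_th ≤ R_L · ε/(1−ε) = 372 kΩ × 0.0660/0.9340 = 26.3 kΩ.

R_th ≤ 26.3 kΩ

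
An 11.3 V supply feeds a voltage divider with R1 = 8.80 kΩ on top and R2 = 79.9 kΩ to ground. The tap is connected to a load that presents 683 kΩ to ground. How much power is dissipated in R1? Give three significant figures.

P ≈ 0.174 mW

Total resistance from the source is R1 + (R2‖R_L) = 80.33 kΩ, so I = 11.3/80.33 kΩ = 0.1407 mA.
P = I²·R1 = (0.1407 mA)² × 8.80 kΩ = 0.174 mW.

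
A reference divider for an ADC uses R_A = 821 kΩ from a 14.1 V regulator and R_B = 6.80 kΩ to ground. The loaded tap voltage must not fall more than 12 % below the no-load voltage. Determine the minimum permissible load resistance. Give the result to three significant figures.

R_L(min) ≈ 49.5 kΩ

Output resistance R_th = R_A‖R_B = (821 × 6.80)/827.8 = 6.744 kΩ.
The fractional drop is R_th/(R_th + R_L); requiring this ≤ 0.120 gives R_L ≥ R_th(1/0.120 − 1) = 6.744 × 7.333 = 49.5 kΩ.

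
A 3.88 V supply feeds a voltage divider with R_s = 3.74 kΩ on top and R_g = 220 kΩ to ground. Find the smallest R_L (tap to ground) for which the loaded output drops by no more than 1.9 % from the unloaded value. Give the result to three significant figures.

Output resistance R_th = R_s‖R_g = (3.74 × 220)/223.7 = 3.677 kΩ.
The fractional drop is R_th/(R_th + R_L); requiring this ≤ 0.0190 gives R_L ≥ R_th(1/0.0190 − 1) = 3.677 × 51.63 = 190 kΩ.

R_L(min) ≈ 190 kΩ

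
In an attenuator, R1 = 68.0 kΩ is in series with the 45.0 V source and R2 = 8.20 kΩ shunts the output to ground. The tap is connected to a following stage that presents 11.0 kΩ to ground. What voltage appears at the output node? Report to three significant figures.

V_out ≈ 2.91 V

The load sits in parallel with R2: R2‖R_L = (8.20 × 11.0) / (8.20 + 11.0) = 4.698 kΩ.
V_out = 45.0 × 4.698 / (68.0 + 4.698) = 45.0 × 4.698/72.70 = 2.91 V.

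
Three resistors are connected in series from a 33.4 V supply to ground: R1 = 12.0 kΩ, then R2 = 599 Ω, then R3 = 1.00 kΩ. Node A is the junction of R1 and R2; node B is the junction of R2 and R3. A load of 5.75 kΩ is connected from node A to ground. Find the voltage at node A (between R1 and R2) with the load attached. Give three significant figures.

V ≈ 3.15 V

Below node A the series string R2+R3 = 1599 Ω sits in parallel with the 5750 Ω load: 1251 Ω.
V_A = 33.4 × 1251/(12000 + 1251) = 3.15 V.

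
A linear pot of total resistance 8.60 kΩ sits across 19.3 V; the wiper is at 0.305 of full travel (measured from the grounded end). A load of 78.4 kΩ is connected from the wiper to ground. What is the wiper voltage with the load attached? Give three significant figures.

V ≈ 5.75 V

The wiper splits the pot into (1−α)R = 5.977 kΩ above and αR = 2.623 kΩ below.
Lower section ‖ load = 2.538 kΩ.
V_wiper = 19.3 × 2.538/(5.977 + 2.538) = 5.75 V.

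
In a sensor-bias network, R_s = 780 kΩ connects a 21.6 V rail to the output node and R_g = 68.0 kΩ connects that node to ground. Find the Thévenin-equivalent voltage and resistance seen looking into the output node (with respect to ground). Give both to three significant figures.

V_th is the open-circuit tap voltage: 21.6 × 68.0/(780 + 68.0) = 1.73 V.
With the supply zeroed, R_s and R_g appear in parallel from the tap: R_th = R_s‖R_g = (780 × 68.0)/848.0 = 62.5 kΩ.

V_th = 1.73 V, R_th = 62.5 kΩ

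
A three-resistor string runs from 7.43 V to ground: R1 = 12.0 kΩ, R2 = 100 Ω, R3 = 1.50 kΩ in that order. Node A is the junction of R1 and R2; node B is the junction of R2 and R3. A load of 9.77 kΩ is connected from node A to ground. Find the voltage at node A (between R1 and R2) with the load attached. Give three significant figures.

V ≈ 0.764 V

Below node A the series string R2+R3 = 1600 Ω sits in parallel with the 9770 Ω load: 1375 Ω.
V_A = 7.43 × 1375/(12000 + 1375) = 0.764 V.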